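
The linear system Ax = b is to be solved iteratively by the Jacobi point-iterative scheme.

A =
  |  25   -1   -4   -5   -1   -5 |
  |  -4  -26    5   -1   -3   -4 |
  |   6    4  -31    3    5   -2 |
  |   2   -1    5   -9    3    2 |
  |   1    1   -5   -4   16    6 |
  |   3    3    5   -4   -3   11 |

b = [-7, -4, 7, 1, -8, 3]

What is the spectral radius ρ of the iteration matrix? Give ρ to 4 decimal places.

0.5701

A = D + L + U where D = diag(25, -26, -31, -9, 16, 11).
T_J = -D⁻¹(L+U): T[0,4] = -(-1)/(25) = +0.0400; T[0,0] = 0.
  T[0,:] = [+0.0000, +0.0400, +0.1600, +0.2000, +0.0400, +0.2000]
  T[1,:] = [-0.1538, +0.0000, +0.1923, -0.0385, -0.1154, -0.1538]
  T[2,:] = [+0.1935, +0.1290, +0.0000, +0.0968, +0.1613, -0.0645]
  T[3,:] = [+0.2222, -0.1111, +0.5556, +0.0000, +0.3333, +0.2222]
  T[4,:] = [-0.0625, -0.0625, +0.3125, +0.2500, +0.0000, -0.3750]
  T[5,:] = [-0.2727, -0.2727, -0.4545, +0.3636, +0.2727, +0.0000]
moduli |λ_i(T)| = 0.5701, 0.4413, 0.4413, 0.2551, 0.2551, 0.2472.
spectral radius ρ = 0.5701; 0.5701 < 1: convergent.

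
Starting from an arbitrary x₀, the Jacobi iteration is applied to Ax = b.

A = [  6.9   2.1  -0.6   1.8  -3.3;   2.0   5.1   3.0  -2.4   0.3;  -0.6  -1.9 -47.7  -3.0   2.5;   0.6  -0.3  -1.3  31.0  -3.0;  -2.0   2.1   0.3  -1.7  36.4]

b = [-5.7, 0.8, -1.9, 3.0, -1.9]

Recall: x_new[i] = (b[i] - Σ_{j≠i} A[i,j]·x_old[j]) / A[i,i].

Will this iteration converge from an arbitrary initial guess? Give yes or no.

Write A = D+L+U with D = diag(6.9, 5.1, -47.7, 31, 36.4).
T_J = -D⁻¹(L+U): T[0,4] = -(-3.3)/(6.9) = +0.4783; T[0,0] = 0.
  T[0,:] = [+0.0000 -0.3043 +0.0870 -0.2609 +0.4783]
  T[1,:] = [-0.3922 +0.0000 -0.5882 +0.4706 -0.0588]
  T[2,:] = [-0.0126 -0.0398 +0.0000 -0.0629 +0.0524]
  T[3,:] = [-0.0194 +0.0097 +0.0419 +0.0000 +0.0968]
  T[4,:] = [+0.0549 -0.0577 -0.0082 +0.0467 +0.0000]
eigenvalue magnitudes: 0.4466, 0.3657, 0.1589, 0.0799, 0.0019.
ρ = 0.4466; 0.4466 < 1 ⇒ converges.

yes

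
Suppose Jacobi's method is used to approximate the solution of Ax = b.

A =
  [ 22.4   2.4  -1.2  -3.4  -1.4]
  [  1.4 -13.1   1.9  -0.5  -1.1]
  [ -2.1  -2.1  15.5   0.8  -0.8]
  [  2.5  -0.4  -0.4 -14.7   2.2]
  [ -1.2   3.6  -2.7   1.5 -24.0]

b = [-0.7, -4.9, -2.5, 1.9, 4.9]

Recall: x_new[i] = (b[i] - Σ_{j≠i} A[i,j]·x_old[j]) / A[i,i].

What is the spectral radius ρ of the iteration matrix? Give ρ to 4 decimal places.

Split A = D + L + U, D = diag(22.4, -13.1, 15.5, -14.7, -24).
Jacobi T = -D⁻¹(L+U): T[0,3] = -(-3.4)/(22.4) = +0.1518; T[0,0] = 0.
  T[0,:] = [+0.0000  -0.1071  +0.0536  +0.1518  +0.0625]
  T[1,:] = [+0.1069  +0.0000  +0.1450  -0.0382  -0.0840]
  T[2,:] = [+0.1355  +0.1355  +0.0000  -0.0516  +0.0516]
  T[3,:] = [+0.1701  -0.0272  -0.0272  +0.0000  +0.1497]
  T[4,:] = [-0.0500  +0.1500  -0.1125  +0.0625  +0.0000]
moduli |λ_i(T)| = 0.2000, 0.1521, 0.1521, 0.1096, 0.1096.
spectral radius ρ = 0.2000; 0.2000 < 1, so it converges for any x₀.

0.2000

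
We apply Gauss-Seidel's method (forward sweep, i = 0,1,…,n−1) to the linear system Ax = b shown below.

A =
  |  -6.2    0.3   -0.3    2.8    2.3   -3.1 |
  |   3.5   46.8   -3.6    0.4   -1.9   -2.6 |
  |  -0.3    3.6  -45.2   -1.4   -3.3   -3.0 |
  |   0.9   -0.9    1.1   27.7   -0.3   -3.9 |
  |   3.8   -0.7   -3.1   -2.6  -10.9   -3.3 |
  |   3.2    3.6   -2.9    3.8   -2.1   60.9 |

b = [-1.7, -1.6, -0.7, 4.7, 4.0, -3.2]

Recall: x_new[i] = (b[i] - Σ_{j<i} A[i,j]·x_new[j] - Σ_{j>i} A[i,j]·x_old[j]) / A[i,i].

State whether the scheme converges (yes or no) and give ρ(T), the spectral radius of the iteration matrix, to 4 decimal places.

yes, ρ = 0.1877

Write A = D+L+U with D = diag(-6.2, 46.8, -45.2, 27.7, -10.9, 60.9).
T_GS = -(D+L)⁻¹U: row 0 first, T[0,4] = -(2.3)/(-6.2) = +0.3710; later rows by forward substitution.
  T[0,:] = [+0.0000 +0.0484 -0.0484 +0.4516 +0.3710 -0.5000]
  T[1,:] = [+0.0000 -0.0036 +0.0805 -0.0423 +0.0129 +0.0929]
  T[2,:] = [+0.0000 -0.0006 +0.0067 -0.0373 -0.0744 -0.0557]
  T[3,:] = [+0.0000 -0.0017 +0.0039 -0.0146 +0.0022 +0.1623]
  T[4,:] = [+0.0000 +0.0177 -0.0249 +0.1743 +0.1492 -0.5059]
  T[5,:] = [+0.0000 -0.0016 -0.0030 -0.0161 -0.0188 -0.0094]
eigenvalue magnitudes: 0.1877, 0.0722, 0.0246, 0.0077, 0.0077, 0.0000.
ρ(T) = max|λ| = 0.1877; 0.1877 < 1, so it converges for any x₀.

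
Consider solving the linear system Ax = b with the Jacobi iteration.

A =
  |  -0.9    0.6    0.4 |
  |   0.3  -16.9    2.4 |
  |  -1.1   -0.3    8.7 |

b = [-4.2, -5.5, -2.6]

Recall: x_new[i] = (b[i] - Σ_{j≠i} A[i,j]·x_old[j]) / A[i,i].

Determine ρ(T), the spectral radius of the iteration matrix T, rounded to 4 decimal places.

Write A = D+L+U with D = diag(-0.9, -16.9, 8.7).
Jacobi T = -D⁻¹(L+U): T[1,2] = -(2.4)/(-16.9) = +0.1420; T[1,1] = 0.
  T[0,:] = [+0.0000, +0.6667, +0.4444]
  T[1,:] = [+0.0178, +0.0000, +0.1420]
  T[2,:] = [+0.1264, +0.0345, +0.0000]
moduli |λ_i(T)| = 0.3315, 0.1922, 0.1922.
spectral radius ρ = 0.3315; 0.3315 < 1, so it converges for any x₀.

0.3315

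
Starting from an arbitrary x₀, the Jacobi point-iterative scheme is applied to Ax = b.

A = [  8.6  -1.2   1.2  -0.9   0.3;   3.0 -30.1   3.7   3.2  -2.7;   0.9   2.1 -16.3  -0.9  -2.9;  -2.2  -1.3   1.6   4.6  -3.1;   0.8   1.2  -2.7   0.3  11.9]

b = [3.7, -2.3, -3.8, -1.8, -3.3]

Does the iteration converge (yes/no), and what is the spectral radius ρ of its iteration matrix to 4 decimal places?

yes, ρ = 0.3545

Write A = D+L+U with D = diag(8.6, -30.1, -16.3, 4.6, 11.9).
T_J = -D⁻¹(L+U): T[0,3] = -(-0.9)/(8.6) = +0.1047; T[0,0] = 0.
  T[0,:] = [+0.0000, +0.1395, -0.1395, +0.1047, -0.0349]
  T[1,:] = [+0.0997, +0.0000, +0.1229, +0.1063, -0.0897]
  T[2,:] = [+0.0552, +0.1288, +0.0000, -0.0552, -0.1779]
  T[3,:] = [+0.4783, +0.2826, -0.3478, +0.0000, +0.6739]
  T[4,:] = [-0.0672, -0.1008, +0.2269, -0.0252, +0.0000]
|eigenvalues of T|: 0.3545, 0.2688, 0.2377, 0.2377, 0.1335.
ρ = 0.3545; 0.3545 < 1 ⇒ converges.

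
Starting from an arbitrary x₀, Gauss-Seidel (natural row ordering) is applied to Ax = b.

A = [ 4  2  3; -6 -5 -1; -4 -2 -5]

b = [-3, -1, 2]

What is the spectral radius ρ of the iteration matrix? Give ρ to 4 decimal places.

Split A = D + L + U, D = diag(4, -5, -5).
GS T = -(D+L)⁻¹U: row 0 first, T[0,2] = -(3)/(4) = -0.7500; later rows by forward substitution.
  T[0,:] = [+0.0000 -0.5000 -0.7500]
  T[1,:] = [+0.0000 +0.6000 +0.7000]
  T[2,:] = [+0.0000 +0.1600 +0.3200]
eigenvalue magnitudes: 0.8228, 0.0972, 0.0000.
spectral radius ρ = 0.8228; 0.8228 < 1: convergent.

0.8228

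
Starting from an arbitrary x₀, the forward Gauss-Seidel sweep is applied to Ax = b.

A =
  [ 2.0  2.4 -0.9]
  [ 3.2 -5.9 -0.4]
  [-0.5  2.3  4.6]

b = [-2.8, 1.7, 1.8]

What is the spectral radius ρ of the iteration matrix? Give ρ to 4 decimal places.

0.7027

A = D + L + U where D = diag(2, -5.9, 4.6).
Gauss-Seidel: T = -(D+L)⁻¹U, row 0 first, T[0,2] = -(-0.9)/(2) = +0.4500; later rows by forward substitution.
  T[0,:] = [+0.0000 -1.2000 +0.4500]
  T[1,:] = [+0.0000 -0.6508 +0.1763]
  T[2,:] = [+0.0000 +0.1950 -0.0392]
eigenvalue magnitudes: 0.7027, 0.0126, 0.0000.
spectral radius ρ = 0.7027; 0.7027 < 1, so it converges for any x₀.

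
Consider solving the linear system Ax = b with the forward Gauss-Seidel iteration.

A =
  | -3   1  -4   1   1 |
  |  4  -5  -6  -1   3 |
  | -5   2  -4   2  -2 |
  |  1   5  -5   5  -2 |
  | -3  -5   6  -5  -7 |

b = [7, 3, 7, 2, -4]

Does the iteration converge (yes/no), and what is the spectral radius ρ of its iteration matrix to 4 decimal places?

Let D = diag(-3, -5, -4, 5, -7); L, U the strict triangles.
T_GS = -(D+L)⁻¹U: row 0 first, T[0,1] = -(1)/(-3) = +0.3333; later rows by forward substitution.
  T[0,:] = [+0.0000 +0.3333 -1.3333 +0.3333 +0.3333]
  T[1,:] = [+0.0000 +0.2667 -2.2667 +0.0667 +0.8667]
  T[2,:] = [+0.0000 -0.2833 +0.5333 +0.1167 -0.4833]
  T[3,:] = [+0.0000 -0.6167 +3.0667 -0.0167 -1.0167]
  T[4,:] = [+0.0000 -0.1357 +0.4571 -0.0786 -0.4500]
moduli |λ_i(T)| = 1.2724, 0.5128, 0.2292, 0.2292, 0.0000.
ρ(T) = max|λ| = 1.2724; 1.2724 > 1 ⇒ diverges.

no, ρ = 1.2724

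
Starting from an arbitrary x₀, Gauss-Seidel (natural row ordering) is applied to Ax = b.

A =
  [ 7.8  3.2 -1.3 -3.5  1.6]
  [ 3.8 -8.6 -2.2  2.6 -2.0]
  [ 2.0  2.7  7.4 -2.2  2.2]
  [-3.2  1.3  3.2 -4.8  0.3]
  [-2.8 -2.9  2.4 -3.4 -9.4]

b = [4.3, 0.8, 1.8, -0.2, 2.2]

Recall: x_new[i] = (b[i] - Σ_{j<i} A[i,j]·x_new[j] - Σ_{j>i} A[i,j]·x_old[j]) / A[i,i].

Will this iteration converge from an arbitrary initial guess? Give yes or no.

Write A = D+L+U with D = diag(7.8, -8.6, 7.4, -4.8, -9.4).
Gauss-Seidel: T = -(D+L)⁻¹U, row 0 first, T[0,1] = -(3.2)/(7.8) = -0.4103; later rows by forward substitution.
  T[0,:] = [+0.0000, -0.4103, +0.1667, +0.4487, -0.2051]
  T[1,:] = [+0.0000, -0.1813, -0.1822, +0.5006, -0.3232]
  T[2,:] = [+0.0000, +0.1770, +0.0214, -0.0066, -0.1239]
  T[3,:] = [+0.0000, +0.3424, -0.1462, -0.1680, +0.0291]
  T[4,:] = [+0.0000, +0.0995, +0.0649, -0.2290, +0.1186]
|eigenvalues of T|: 0.5065, 0.2212, 0.2212, 0.0234, 0.0000.
spectral radius ρ = 0.5065; 0.5065 < 1 ⇒ converges.

yes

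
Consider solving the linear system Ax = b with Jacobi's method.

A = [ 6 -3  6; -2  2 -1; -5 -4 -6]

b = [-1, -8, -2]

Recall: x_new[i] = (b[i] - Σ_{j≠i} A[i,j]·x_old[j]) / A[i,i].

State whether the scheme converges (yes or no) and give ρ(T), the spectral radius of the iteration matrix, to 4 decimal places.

Let D = diag(6, 2, -6); L, U the strict triangles.
T_J = -D⁻¹(L+U): T[0,1] = -(-3)/(6) = +0.5000; T[0,0] = 0.
  T[0,:] = [+0.0000, +0.5000, -1.0000]
  T[1,:] = [+1.0000, +0.0000, +0.5000]
  T[2,:] = [-0.8333, -0.6667, +0.0000]
moduli |λ_i(T)| = 1.1785, 0.6236, 0.6236.
ρ(T) = max|λ| = 1.1785; 1.1785 > 1: divergent.

no, ρ = 1.1785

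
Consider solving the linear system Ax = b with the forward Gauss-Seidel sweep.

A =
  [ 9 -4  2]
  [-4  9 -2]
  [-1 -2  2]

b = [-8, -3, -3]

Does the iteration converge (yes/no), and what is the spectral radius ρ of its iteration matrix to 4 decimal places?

A = D + L + U where D = diag(9, 9, 2).
GS T = -(D+L)⁻¹U: row 0 first, T[0,1] = -(-4)/(9) = +0.4444; later rows by forward substitution.
  T[0,:] = [+0.0000, +0.4444, -0.2222]
  T[1,:] = [+0.0000, +0.1975, +0.1235]
  T[2,:] = [+0.0000, +0.4198, +0.0123]
eigenvalue magnitudes: 0.3507, 0.1408, 0.0000.
spectral radius ρ = 0.3507; 0.3507 < 1: convergent.

yes, ρ = 0.3507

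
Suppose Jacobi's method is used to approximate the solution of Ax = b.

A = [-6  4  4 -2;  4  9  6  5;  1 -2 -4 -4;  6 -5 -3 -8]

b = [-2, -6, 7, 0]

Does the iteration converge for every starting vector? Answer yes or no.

no

Write A = D+L+U with D = diag(-6, 9, -4, -8).
Jacobi T = -D⁻¹(L+U): T[3,2] = -(-3)/(-8) = -0.3750; T[3,3] = 0.
  T[0,:] = [+0.0000, +0.6667, +0.6667, -0.3333]
  T[1,:] = [-0.4444, +0.0000, -0.6667, -0.5556]
  T[2,:] = [+0.2500, -0.5000, +0.0000, -1.0000]
  T[3,:] = [+0.7500, -0.6250, -0.3750, +0.0000]
|eigenvalues of T|: 1.3714, 0.9020, 0.9020, 0.4046.
ρ(T) = max|λ| = 1.3714; 1.3714 > 1, so it fails to converge.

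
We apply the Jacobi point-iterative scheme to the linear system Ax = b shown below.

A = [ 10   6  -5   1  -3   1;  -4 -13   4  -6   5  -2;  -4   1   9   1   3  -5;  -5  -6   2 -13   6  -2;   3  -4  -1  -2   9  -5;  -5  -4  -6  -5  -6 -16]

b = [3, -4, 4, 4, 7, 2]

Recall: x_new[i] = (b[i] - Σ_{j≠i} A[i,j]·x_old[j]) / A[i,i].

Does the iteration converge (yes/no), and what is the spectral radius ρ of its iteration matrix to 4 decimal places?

no, ρ = 1.1697

Write A = D+L+U with D = diag(10, -13, 9, -13, 9, -16).
T_J = -D⁻¹(L+U): T[0,2] = -(-5)/(10) = +0.5000; T[0,0] = 0.
  T[0,:] = [+0.0000, -0.6000, +0.5000, -0.1000, +0.3000, -0.1000]
  T[1,:] = [-0.3077, +0.0000, +0.3077, -0.4615, +0.3846, -0.1538]
  T[2,:] = [+0.4444, -0.1111, +0.0000, -0.1111, -0.3333, +0.5556]
  T[3,:] = [-0.3846, -0.4615, +0.1538, +0.0000, +0.4615, -0.1538]
  T[4,:] = [-0.3333, +0.4444, +0.1111, +0.2222, +0.0000, +0.5556]
  T[5,:] = [-0.3125, -0.2500, -0.3750, -0.3125, -0.3750, +0.0000]
eigenvalue magnitudes: 1.1697, 0.7496, 0.7496, 0.5863, 0.5863, 0.2033.
spectral radius ρ = 1.1697; 1.1697 > 1, so it fails to converge.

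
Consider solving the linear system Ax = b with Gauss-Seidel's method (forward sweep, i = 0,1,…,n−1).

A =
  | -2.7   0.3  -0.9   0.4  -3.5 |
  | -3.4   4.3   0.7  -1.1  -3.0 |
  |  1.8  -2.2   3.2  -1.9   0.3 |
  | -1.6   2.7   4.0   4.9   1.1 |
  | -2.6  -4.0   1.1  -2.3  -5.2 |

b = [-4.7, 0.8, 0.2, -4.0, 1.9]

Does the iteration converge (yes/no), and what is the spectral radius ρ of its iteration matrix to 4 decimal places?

Let D = diag(-2.7, 4.3, 3.2, 4.9, -5.2); L, U the strict triangles.
Gauss-Seidel: T = -(D+L)⁻¹U, row 0 first, T[0,3] = -(0.4)/(-2.7) = +0.1481; later rows by forward substitution.
  T[0,:] = [+0.0000 +0.1111 -0.3333 +0.1481 -1.2963]
  T[1,:] = [+0.0000 +0.0879 -0.4264 +0.3730 -0.3273]
  T[2,:] = [+0.0000 -0.0021 -0.1056 +0.7668 +0.4104]
  T[3,:] = [+0.0000 -0.0104 +0.2123 -0.7831 -0.8024]
  T[4,:] = [+0.0000 -0.1190 +0.3784 +0.1476 +1.3417]
|λ(T)| sorted: 1.3690, 0.9991, 0.1759, 0.0050, 0.0000.
ρ(T) = max|λ| = 1.3690; 1.3690 > 1, so it fails to converge.

no, ρ = 1.3690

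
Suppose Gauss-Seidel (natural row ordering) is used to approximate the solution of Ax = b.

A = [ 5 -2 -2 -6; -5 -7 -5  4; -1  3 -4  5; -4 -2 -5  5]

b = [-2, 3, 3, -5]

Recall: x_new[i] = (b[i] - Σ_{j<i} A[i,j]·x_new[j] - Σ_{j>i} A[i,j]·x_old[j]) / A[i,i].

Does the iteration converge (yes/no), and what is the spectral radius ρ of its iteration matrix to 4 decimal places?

Split A = D + L + U, D = diag(5, -7, -4, 5).
T_GS = -(D+L)⁻¹U: row 0 first, T[0,2] = -(-2)/(5) = +0.4000; later rows by forward substitution.
  T[0,:] = [+0.0000  +0.4000  +0.4000  +1.2000]
  T[1,:] = [+0.0000  -0.2857  -1.0000  -0.2857]
  T[2,:] = [+0.0000  -0.3143  -0.8500  +0.7357]
  T[3,:] = [+0.0000  -0.1086  -0.9300  +1.5814]
|eigenvalues of T|: 1.2394, 1.0198, 0.2261, 0.0000.
ρ(T) = max|λ| = 1.2394; 1.2394 > 1, so it fails to converge.

no, ρ = 1.2394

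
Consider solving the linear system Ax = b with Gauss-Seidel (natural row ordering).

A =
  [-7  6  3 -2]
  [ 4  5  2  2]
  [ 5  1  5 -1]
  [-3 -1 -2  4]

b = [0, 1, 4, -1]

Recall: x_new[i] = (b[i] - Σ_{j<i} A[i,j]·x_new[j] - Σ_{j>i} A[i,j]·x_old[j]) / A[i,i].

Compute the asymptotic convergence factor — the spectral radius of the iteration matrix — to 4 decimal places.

Write A = D+L+U with D = diag(-7, 5, 5, 4).
GS T = -(D+L)⁻¹U: row 0 first, T[0,1] = -(6)/(-7) = +0.8571; later rows by forward substitution.
  T[0,:] = [+0.0000 +0.8571 +0.4286 -0.2857]
  T[1,:] = [+0.0000 -0.6857 -0.7429 -0.1714]
  T[2,:] = [+0.0000 -0.7200 -0.2800 +0.5200]
  T[3,:] = [+0.0000 +0.1114 -0.0043 +0.0029]
|roots of det(T-λI)|: 1.2541, 0.2025, 0.2025, 0.0000.
ρ(T) = max|λ| = 1.2541; 1.2541 > 1: divergent.

1.2541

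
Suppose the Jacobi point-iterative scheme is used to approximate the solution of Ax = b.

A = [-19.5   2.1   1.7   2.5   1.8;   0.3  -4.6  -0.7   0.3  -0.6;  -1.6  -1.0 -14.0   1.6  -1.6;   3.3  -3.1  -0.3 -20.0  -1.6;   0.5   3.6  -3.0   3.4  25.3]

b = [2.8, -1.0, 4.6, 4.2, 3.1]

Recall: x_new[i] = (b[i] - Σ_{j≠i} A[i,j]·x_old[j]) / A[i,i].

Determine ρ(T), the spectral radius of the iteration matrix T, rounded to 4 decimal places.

Write A = D+L+U with D = diag(-19.5, -4.6, -14, -20, 25.3).
T_J = -D⁻¹(L+U): T[1,0] = -(0.3)/(-4.6) = +0.0652; T[1,1] = 0.
  T[0,:] = [+0.0000 +0.1077 +0.0872 +0.1282 +0.0923]
  T[1,:] = [+0.0652 +0.0000 -0.1522 +0.0652 -0.1304]
  T[2,:] = [-0.1143 -0.0714 +0.0000 +0.1143 -0.1143]
  T[3,:] = [+0.1650 -0.1550 -0.0150 +0.0000 -0.0800]
  T[4,:] = [-0.0198 -0.1423 +0.1186 -0.1344 +0.0000]
|λ(T)| sorted: 0.2228, 0.1442, 0.1442, 0.1041, 0.1041.
ρ = 0.2228; 0.2228 < 1, so it converges for any x₀.

0.2228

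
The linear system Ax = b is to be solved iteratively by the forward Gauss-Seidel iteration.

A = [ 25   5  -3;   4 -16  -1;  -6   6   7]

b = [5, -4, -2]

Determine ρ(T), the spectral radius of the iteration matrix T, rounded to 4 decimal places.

0.1515

Split A = D + L + U, D = diag(25, -16, 7).
Gauss-Seidel: T = -(D+L)⁻¹U, row 0 first, T[0,1] = -(5)/(25) = -0.2000; later rows by forward substitution.
  T[0,:] = [+0.0000, -0.2000, +0.1200]
  T[1,:] = [+0.0000, -0.0500, -0.0325]
  T[2,:] = [+0.0000, -0.1286, +0.1307]
|roots of det(T-λI)|: 0.1515, 0.0707, 0.0000.
ρ = 0.1515; 0.1515 < 1 ⇒ converges.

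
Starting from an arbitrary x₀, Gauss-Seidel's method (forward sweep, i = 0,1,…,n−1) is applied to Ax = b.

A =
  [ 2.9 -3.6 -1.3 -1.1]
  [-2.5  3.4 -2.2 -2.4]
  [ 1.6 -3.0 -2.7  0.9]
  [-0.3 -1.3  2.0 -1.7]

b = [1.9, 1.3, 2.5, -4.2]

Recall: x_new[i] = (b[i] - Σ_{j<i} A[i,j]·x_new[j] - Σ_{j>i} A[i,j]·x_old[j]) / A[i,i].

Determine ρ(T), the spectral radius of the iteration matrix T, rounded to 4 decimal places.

1.5928

Split A = D + L + U, D = diag(2.9, 3.4, -2.7, -1.7).
T_GS = -(D+L)⁻¹U: row 0 first, T[0,1] = -(-3.6)/(2.9) = +1.2414; later rows by forward substitution.
  T[0,:] = [+0.0000 +1.2414 +0.4483 +0.3793]
  T[1,:] = [+0.0000 +0.9128 +0.9767 +0.9848]
  T[2,:] = [+0.0000 -0.2786 -0.8195 -0.5361]
  T[3,:] = [+0.0000 -1.2448 -1.7901 -1.4507]
|λ(T)| sorted: 1.5928, 0.1722, 0.1722, 0.0000.
ρ = 1.5928; 1.5928 > 1 ⇒ diverges.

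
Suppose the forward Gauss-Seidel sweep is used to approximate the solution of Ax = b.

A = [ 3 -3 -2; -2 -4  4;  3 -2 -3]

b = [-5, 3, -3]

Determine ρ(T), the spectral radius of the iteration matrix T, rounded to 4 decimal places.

Split A = D + L + U, D = diag(3, -4, -3).
GS T = -(D+L)⁻¹U: row 0 first, T[0,1] = -(-3)/(3) = +1.0000; later rows by forward substitution.
  T[0,:] = [+0.0000  +1.0000  +0.6667]
  T[1,:] = [+0.0000  -0.5000  +0.6667]
  T[2,:] = [+0.0000  +1.3333  +0.2222]
|roots of det(T-λI)|: 1.1485, 0.8707, 0.0000.
ρ(T) = max|λ| = 1.1485; 1.1485 > 1: divergent.

1.1485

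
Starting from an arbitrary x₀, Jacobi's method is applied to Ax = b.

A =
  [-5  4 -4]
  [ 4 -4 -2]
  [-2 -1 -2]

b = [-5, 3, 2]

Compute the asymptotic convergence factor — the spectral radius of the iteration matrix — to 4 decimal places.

1.5394

Let D = diag(-5, -4, -2); L, U the strict triangles.
Jacobi: T = -D⁻¹(L+U), T[2,1] = -(-1)/(-2) = -0.5000; T[2,2] = 0.
  T[0,:] = [+0.0000 +0.8000 -0.8000]
  T[1,:] = [+1.0000 +0.0000 -0.5000]
  T[2,:] = [-1.0000 -0.5000 +0.0000]
eigenvalue magnitudes: 1.5394, 1.0394, 0.5000.
ρ(T) = max|λ| = 1.5394; 1.5394 > 1: divergent.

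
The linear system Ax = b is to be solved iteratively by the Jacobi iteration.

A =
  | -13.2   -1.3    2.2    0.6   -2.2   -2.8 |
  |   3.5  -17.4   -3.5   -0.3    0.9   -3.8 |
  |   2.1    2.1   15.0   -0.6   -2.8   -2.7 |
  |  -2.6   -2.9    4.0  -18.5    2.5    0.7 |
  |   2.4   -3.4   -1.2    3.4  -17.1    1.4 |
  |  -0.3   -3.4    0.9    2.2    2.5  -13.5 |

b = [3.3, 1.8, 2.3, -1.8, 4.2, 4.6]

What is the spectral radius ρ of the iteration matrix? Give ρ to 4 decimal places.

0.5174

Let D = diag(-13.2, -17.4, 15, -18.5, -17.1, -13.5); L, U the strict triangles.
Jacobi: T = -D⁻¹(L+U), T[2,3] = -(-0.6)/(15) = +0.0400; T[2,2] = 0.
  T[0,:] = [+0.0000  -0.0985  +0.1667  +0.0455  -0.1667  -0.2121]
  T[1,:] = [+0.2011  +0.0000  -0.2011  -0.0172  +0.0517  -0.2184]
  T[2,:] = [-0.1400  -0.1400  +0.0000  +0.0400  +0.1867  +0.1800]
  T[3,:] = [-0.1405  -0.1568  +0.2162  +0.0000  +0.1351  +0.0378]
  T[4,:] = [+0.1404  -0.1988  -0.0702  +0.1988  +0.0000  +0.0819]
  T[5,:] = [-0.0222  -0.2519  +0.0667  +0.1630  +0.1852  +0.0000]
|λ(T)| sorted: 0.5174, 0.3345, 0.3345, 0.1999, 0.0705, 0.0705.
spectral radius ρ = 0.5174; 0.5174 < 1: convergent.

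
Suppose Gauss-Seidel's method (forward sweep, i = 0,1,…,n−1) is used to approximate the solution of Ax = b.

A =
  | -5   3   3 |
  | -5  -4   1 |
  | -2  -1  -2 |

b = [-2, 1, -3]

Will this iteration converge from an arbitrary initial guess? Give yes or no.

Diagonal D = diag(-5, -4, -2); L, U strict lower/upper.
GS T = -(D+L)⁻¹U: row 0 first, T[0,1] = -(3)/(-5) = +0.6000; later rows by forward substitution.
  T[0,:] = [+0.0000, +0.6000, +0.6000]
  T[1,:] = [+0.0000, -0.7500, -0.5000]
  T[2,:] = [+0.0000, -0.2250, -0.3500]
|roots of det(T-λI)|: 0.9405, 0.1595, 0.0000.
spectral radius ρ = 0.9405; 0.9405 < 1, so it converges for any x₀.

yes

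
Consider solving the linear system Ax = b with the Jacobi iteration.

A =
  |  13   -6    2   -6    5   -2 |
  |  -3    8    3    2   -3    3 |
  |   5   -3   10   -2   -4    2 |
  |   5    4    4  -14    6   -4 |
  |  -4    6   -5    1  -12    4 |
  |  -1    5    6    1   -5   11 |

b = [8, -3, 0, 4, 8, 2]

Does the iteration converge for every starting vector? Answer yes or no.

no

A = D + L + U where D = diag(13, 8, 10, -14, -12, 11).
Jacobi: T = -D⁻¹(L+U), T[0,4] = -(5)/(13) = -0.3846; T[0,0] = 0.
  T[0,:] = [+0.0000 +0.4615 -0.1538 +0.4615 -0.3846 +0.1538]
  T[1,:] = [+0.3750 +0.0000 -0.3750 -0.2500 +0.3750 -0.3750]
  T[2,:] = [-0.5000 +0.3000 +0.0000 +0.2000 +0.4000 -0.2000]
  T[3,:] = [+0.3571 +0.2857 +0.2857 +0.0000 +0.4286 -0.2857]
  T[4,:] = [-0.3333 +0.5000 -0.4167 +0.0833 +0.0000 +0.3333]
  T[5,:] = [+0.0909 -0.4545 -0.5455 -0.0909 +0.4545 +0.0000]
moduli |λ_i(T)| = 1.2144, 0.6398, 0.6398, 0.6112, 0.4744, 0.3768.
ρ(T) = max|λ| = 1.2144; 1.2144 > 1, so it fails to converge.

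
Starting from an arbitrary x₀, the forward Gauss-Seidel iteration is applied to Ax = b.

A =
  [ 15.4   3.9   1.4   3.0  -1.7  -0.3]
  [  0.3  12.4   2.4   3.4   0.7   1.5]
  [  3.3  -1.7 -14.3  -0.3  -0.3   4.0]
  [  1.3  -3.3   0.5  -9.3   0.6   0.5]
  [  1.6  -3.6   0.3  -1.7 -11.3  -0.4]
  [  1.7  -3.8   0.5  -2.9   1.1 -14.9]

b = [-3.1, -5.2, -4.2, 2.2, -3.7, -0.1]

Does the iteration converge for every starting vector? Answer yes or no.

A = D + L + U where D = diag(15.4, 12.4, -14.3, -9.3, -11.3, -14.9).
GS T = -(D+L)⁻¹U: row 0 first, T[0,5] = -(-0.3)/(15.4) = +0.0195; later rows by forward substitution.
  T[0,:] = [+0.0000  -0.2532  -0.0909  -0.1948  +0.1104  +0.0195]
  T[1,:] = [+0.0000  +0.0061  -0.1913  -0.2695  -0.0591  -0.1214]
  T[2,:] = [+0.0000  -0.0592  +0.0018  -0.0339  +0.0115  +0.2987]
  T[3,:] = [+0.0000  -0.0408  +0.0553  +0.0666  +0.1015  +0.1156]
  T[4,:] = [+0.0000  -0.0332  +0.0398  +0.0474  +0.0195  -0.0034]
  T[5,:] = [+0.0000  -0.0270  +0.0307  +0.0359  +0.0097  +0.0205]
|roots of det(T-λI)|: 0.2816, 0.1000, 0.1000, 0.0098, 0.0098, 0.0000.
spectral radius ρ = 0.2816; 0.2816 < 1, so it converges for any x₀.

yes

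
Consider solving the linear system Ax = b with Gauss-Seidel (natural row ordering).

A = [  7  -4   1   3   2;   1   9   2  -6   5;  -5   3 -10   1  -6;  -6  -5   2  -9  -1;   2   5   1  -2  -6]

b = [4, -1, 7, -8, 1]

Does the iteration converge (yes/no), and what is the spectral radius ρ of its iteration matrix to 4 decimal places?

yes, ρ = 0.8376

Write A = D+L+U with D = diag(7, 9, -10, -9, -6).
T_GS = -(D+L)⁻¹U: row 0 first, T[0,2] = -(1)/(7) = -0.1429; later rows by forward substitution.
  T[0,:] = [+0.0000 +0.5714 -0.1429 -0.4286 -0.2857]
  T[1,:] = [+0.0000 -0.0635 -0.2063 +0.7143 -0.5238]
  T[2,:] = [+0.0000 -0.3048 +0.0095 +0.5286 -0.6143]
  T[3,:] = [+0.0000 -0.4134 +0.2120 +0.0063 +0.2339]
  T[4,:] = [+0.0000 +0.2246 -0.2887 +0.5384 -0.7121]
|roots of det(T-λI)|: 0.8376, 0.1787, 0.1787, 0.0176, 0.0000.
ρ(T) = max|λ| = 0.8376; 0.8376 < 1 ⇒ converges.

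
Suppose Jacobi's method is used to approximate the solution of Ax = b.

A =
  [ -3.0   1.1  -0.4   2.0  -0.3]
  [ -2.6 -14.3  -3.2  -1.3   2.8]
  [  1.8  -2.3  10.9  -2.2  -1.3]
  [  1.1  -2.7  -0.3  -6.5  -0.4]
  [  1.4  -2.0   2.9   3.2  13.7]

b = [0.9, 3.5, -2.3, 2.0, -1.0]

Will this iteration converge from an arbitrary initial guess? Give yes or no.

Write A = D+L+U with D = diag(-3, -14.3, 10.9, -6.5, 13.7).
Jacobi T = -D⁻¹(L+U): T[0,3] = -(2)/(-3) = +0.6667; T[0,0] = 0.
  T[0,:] = [+0.0000 +0.3667 -0.1333 +0.6667 -0.1000]
  T[1,:] = [-0.1818 +0.0000 -0.2238 -0.0909 +0.1958]
  T[2,:] = [-0.1651 +0.2110 +0.0000 +0.2018 +0.1193]
  T[3,:] = [+0.1692 -0.4154 -0.0462 +0.0000 -0.0615]
  T[4,:] = [-0.1022 +0.1460 -0.2117 -0.2336 +0.0000]
|roots of det(T-λI)|: 0.5130, 0.4312, 0.4312, 0.0888, 0.0757.
ρ = 0.5130; 0.5130 < 1 ⇒ converges.

yes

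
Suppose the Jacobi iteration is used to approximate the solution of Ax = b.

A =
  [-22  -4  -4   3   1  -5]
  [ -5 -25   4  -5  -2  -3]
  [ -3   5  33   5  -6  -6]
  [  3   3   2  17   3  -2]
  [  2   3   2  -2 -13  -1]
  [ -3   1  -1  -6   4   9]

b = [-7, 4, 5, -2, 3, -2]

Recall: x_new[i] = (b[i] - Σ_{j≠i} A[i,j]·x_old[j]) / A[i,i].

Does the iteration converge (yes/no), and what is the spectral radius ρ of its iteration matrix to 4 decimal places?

yes, ρ = 0.5242

A = D + L + U where D = diag(-22, -25, 33, 17, -13, 9).
T_J = -D⁻¹(L+U): T[0,1] = -(-4)/(-22) = -0.1818; T[0,0] = 0.
  T[0,:] = [+0.0000 -0.1818 -0.1818 +0.1364 +0.0455 -0.2273]
  T[1,:] = [-0.2000 +0.0000 +0.1600 -0.2000 -0.0800 -0.1200]
  T[2,:] = [+0.0909 -0.1515 +0.0000 -0.1515 +0.1818 +0.1818]
  T[3,:] = [-0.1765 -0.1765 -0.1176 +0.0000 -0.1765 +0.1176]
  T[4,:] = [+0.1538 +0.2308 +0.1538 -0.1538 +0.0000 -0.0769]
  T[5,:] = [+0.3333 -0.1111 +0.1111 +0.6667 -0.4444 +0.0000]
|λ(T)| sorted: 0.5242, 0.4141, 0.4141, 0.2971, 0.2971, 0.1486.
spectral radius ρ = 0.5242; 0.5242 < 1, so it converges for any x₀.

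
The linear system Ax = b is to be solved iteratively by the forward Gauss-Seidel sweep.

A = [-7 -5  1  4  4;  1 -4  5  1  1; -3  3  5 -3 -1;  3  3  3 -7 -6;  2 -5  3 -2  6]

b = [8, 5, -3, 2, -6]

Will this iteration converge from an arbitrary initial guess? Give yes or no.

no

Write A = D+L+U with D = diag(-7, -4, 5, -7, 6).
Gauss-Seidel: T = -(D+L)⁻¹U, row 0 first, T[0,4] = -(4)/(-7) = +0.5714; later rows by forward substitution.
  T[0,:] = [+0.0000  -0.7143  +0.1429  +0.5714  +0.5714]
  T[1,:] = [+0.0000  -0.1786  +1.2857  +0.3929  +0.3929]
  T[2,:] = [+0.0000  -0.3214  -0.6857  +0.7071  +0.3071]
  T[3,:] = [+0.0000  -0.5204  +0.3184  +0.7163  -0.3122]
  T[4,:] = [+0.0000  +0.0765  +1.4728  +0.0221  -0.1207]
|roots of det(T-λI)|: 1.2519, 0.9135, 0.9135, 0.1465, 0.0000.
ρ = 1.2519; 1.2519 > 1: divergent.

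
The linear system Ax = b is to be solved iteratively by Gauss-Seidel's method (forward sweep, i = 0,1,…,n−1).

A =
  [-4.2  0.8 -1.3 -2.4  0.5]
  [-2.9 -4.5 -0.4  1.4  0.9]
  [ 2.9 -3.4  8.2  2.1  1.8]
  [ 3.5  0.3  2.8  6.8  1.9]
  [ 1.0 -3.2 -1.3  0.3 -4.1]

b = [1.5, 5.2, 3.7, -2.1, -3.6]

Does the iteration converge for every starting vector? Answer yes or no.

Split A = D + L + U, D = diag(-4.2, -4.5, 8.2, 6.8, -4.1).
Gauss-Seidel: T = -(D+L)⁻¹U, row 0 first, T[0,1] = -(0.8)/(-4.2) = +0.1905; later rows by forward substitution.
  T[0,:] = [+0.0000  +0.1905  -0.3095  -0.5714  +0.1190]
  T[1,:] = [+0.0000  -0.1228  +0.1106  +0.6794  +0.1233]
  T[2,:] = [+0.0000  -0.1183  +0.1553  +0.2277  -0.2105]
  T[3,:] = [+0.0000  -0.0439  +0.0905  +0.1704  -0.2594]
  T[4,:] = [+0.0000  +0.1765  -0.2044  -0.7293  -0.0194]
eigenvalue magnitudes: 0.5619, 0.4560, 0.0905, 0.0127, 0.0000.
ρ(T) = max|λ| = 0.5619; 0.5619 < 1, so it converges for any x₀.

yes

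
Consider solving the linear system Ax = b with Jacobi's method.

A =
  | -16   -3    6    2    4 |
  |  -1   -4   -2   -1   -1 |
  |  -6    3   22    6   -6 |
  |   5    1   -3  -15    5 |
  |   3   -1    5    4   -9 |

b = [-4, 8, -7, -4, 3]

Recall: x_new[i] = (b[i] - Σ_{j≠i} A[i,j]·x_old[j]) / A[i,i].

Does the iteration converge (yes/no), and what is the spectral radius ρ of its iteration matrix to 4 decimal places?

Let D = diag(-16, -4, 22, -15, -9); L, U the strict triangles.
Jacobi T = -D⁻¹(L+U): T[4,0] = -(3)/(-9) = +0.3333; T[4,4] = 0.
  T[0,:] = [+0.0000  -0.1875  +0.3750  +0.1250  +0.2500]
  T[1,:] = [-0.2500  +0.0000  -0.5000  -0.2500  -0.2500]
  T[2,:] = [+0.2727  -0.1364  +0.0000  -0.2727  +0.2727]
  T[3,:] = [+0.3333  +0.0667  -0.2000  +0.0000  +0.3333]
  T[4,:] = [+0.3333  -0.1111  +0.5556  +0.4444  +0.0000]
moduli |λ_i(T)| = 0.8844, 0.6867, 0.2531, 0.2468, 0.1914.
ρ = 0.8844; 0.8844 < 1: convergent.

yes, ρ = 0.8844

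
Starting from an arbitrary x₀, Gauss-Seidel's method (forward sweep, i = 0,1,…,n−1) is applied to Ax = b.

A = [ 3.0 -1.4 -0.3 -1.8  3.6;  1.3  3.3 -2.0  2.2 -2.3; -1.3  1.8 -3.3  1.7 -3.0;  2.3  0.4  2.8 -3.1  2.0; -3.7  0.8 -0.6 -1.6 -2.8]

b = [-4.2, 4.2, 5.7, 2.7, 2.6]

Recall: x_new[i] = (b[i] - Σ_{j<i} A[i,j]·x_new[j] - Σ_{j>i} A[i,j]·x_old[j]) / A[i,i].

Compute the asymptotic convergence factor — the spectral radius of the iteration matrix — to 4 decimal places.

1.2359

Write A = D+L+U with D = diag(3, 3.3, -3.3, -3.1, -2.8).
GS T = -(D+L)⁻¹U: row 0 first, T[0,4] = -(3.6)/(3) = -1.2000; later rows by forward substitution.
  T[0,:] = [+0.0000  +0.4667  +0.1000  +0.6000  -1.2000]
  T[1,:] = [+0.0000  -0.1838  +0.5667  -0.9030  +1.1697]
  T[2,:] = [+0.0000  -0.2841  +0.2697  -0.2138  +0.2017]
  T[3,:] = [+0.0000  +0.0659  +0.3909  +0.1356  +0.0879]
  T[4,:] = [+0.0000  -0.6460  -0.2514  -1.0825  +1.8265]
|λ(T)| sorted: 1.2359, 0.6588, 0.6588, 0.2315, 0.0000.
spectral radius ρ = 1.2359; 1.2359 > 1, so it fails to converge.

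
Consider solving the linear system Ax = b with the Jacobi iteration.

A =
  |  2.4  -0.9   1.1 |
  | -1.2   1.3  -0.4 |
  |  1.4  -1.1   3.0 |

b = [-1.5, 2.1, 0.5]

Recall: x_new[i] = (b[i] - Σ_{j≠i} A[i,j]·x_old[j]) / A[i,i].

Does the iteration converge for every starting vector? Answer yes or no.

Let D = diag(2.4, 1.3, 3); L, U the strict triangles.
Jacobi T = -D⁻¹(L+U): T[2,0] = -(1.4)/(3) = -0.4667; T[2,2] = 0.
  T[0,:] = [+0.0000  +0.3750  -0.4583]
  T[1,:] = [+0.9231  +0.0000  +0.3077]
  T[2,:] = [-0.4667  +0.3667  +0.0000]
eigenvalue magnitudes: 0.9455, 0.5222, 0.4233.
ρ = 0.9455; 0.9455 < 1: convergent.

yes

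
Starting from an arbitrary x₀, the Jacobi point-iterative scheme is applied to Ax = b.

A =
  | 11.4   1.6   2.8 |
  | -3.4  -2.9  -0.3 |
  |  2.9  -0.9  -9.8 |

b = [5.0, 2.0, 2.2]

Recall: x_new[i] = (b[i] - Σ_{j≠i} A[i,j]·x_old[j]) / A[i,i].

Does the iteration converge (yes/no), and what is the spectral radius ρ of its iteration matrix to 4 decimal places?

Split A = D + L + U, D = diag(11.4, -2.9, -9.8).
Jacobi: T = -D⁻¹(L+U), T[2,1] = -(-0.9)/(-9.8) = -0.0918; T[2,2] = 0.
  T[0,:] = [+0.0000  -0.1404  -0.2456]
  T[1,:] = [-1.1724  +0.0000  -0.1034]
  T[2,:] = [+0.2959  -0.0918  +0.0000]
eigenvalue magnitudes: 0.3965, 0.2363, 0.2363.
ρ(T) = max|λ| = 0.3965; 0.3965 < 1, so it converges for any x₀.

yes, ρ = 0.3965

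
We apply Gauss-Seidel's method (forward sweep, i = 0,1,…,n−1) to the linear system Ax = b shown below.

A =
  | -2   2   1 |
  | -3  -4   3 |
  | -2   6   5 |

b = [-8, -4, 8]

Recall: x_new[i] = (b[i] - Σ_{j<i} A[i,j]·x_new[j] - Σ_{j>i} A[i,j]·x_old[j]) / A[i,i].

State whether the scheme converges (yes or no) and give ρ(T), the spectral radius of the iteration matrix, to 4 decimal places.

Write A = D+L+U with D = diag(-2, -4, 5).
Gauss-Seidel: T = -(D+L)⁻¹U, row 0 first, T[0,1] = -(2)/(-2) = +1.0000; later rows by forward substitution.
  T[0,:] = [+0.0000, +1.0000, +0.5000]
  T[1,:] = [+0.0000, -0.7500, +0.3750]
  T[2,:] = [+0.0000, +1.3000, -0.2500]
|eigenvalues of T|: 1.2416, 0.2416, 0.0000.
ρ = 1.2416; 1.2416 > 1, so it fails to converge.

no, ρ = 1.2416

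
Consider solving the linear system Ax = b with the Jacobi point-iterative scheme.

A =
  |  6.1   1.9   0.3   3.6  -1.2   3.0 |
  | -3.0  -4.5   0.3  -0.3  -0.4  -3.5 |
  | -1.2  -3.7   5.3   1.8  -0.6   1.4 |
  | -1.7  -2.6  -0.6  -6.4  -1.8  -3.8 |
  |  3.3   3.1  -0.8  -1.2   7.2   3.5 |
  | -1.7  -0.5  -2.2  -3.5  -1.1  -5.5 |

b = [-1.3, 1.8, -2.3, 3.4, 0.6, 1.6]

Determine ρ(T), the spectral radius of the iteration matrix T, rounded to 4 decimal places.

Write A = D+L+U with D = diag(6.1, -4.5, 5.3, -6.4, 7.2, -5.5).
Jacobi T = -D⁻¹(L+U): T[4,0] = -(3.3)/(7.2) = -0.4583; T[4,4] = 0.
  T[0,:] = [+0.0000 -0.3115 -0.0492 -0.5902 +0.1967 -0.4918]
  T[1,:] = [-0.6667 +0.0000 +0.0667 -0.0667 -0.0889 -0.7778]
  T[2,:] = [+0.2264 +0.6981 +0.0000 -0.3396 +0.1132 -0.2642]
  T[3,:] = [-0.2656 -0.4062 -0.0938 +0.0000 -0.2812 -0.5938]
  T[4,:] = [-0.4583 -0.4306 +0.1111 +0.1667 +0.0000 -0.4861]
  T[5,:] = [-0.3091 -0.0909 -0.4000 -0.6364 -0.2000 +0.0000]
|roots of det(T-λI)|: 1.3061, 0.7262, 0.3328, 0.3328, 0.2772, 0.1783.
spectral radius ρ = 1.3061; 1.3061 > 1: divergent.

1.3061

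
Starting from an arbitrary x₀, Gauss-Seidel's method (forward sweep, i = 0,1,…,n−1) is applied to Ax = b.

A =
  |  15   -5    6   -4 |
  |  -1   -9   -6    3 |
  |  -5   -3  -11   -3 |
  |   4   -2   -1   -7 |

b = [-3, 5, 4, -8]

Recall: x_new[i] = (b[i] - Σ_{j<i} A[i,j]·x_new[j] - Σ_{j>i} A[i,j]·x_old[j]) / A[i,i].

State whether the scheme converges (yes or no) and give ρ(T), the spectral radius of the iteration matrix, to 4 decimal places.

yes, ρ = 0.7447

Write A = D+L+U with D = diag(15, -9, -11, -7).
T_GS = -(D+L)⁻¹U: row 0 first, T[0,1] = -(-5)/(15) = +0.3333; later rows by forward substitution.
  T[0,:] = [+0.0000  +0.3333  -0.4000  +0.2667]
  T[1,:] = [+0.0000  -0.0370  -0.6222  +0.3037]
  T[2,:] = [+0.0000  -0.1414  +0.3515  -0.4768]
  T[3,:] = [+0.0000  +0.2213  -0.1010  +0.1337]
|roots of det(T-λI)|: 0.7447, 0.2156, 0.2156, 0.0000.
ρ = 0.7447; 0.7447 < 1, so it converges for any x₀.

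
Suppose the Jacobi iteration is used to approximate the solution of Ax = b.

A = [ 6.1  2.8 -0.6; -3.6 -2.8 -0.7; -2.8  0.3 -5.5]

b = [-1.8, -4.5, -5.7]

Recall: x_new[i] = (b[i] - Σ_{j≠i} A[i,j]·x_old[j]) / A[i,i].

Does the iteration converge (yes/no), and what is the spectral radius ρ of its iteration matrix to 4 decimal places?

Let D = diag(6.1, -2.8, -5.5); L, U the strict triangles.
Jacobi T = -D⁻¹(L+U): T[1,2] = -(-0.7)/(-2.8) = -0.2500; T[1,1] = 0.
  T[0,:] = [+0.0000  -0.4590  +0.0984]
  T[1,:] = [-1.2857  +0.0000  -0.2500]
  T[2,:] = [-0.5091  +0.0545  +0.0000]
|λ(T)| sorted: 0.7811, 0.6530, 0.1281.
spectral radius ρ = 0.7811; 0.7811 < 1: convergent.

yes, ρ = 0.7811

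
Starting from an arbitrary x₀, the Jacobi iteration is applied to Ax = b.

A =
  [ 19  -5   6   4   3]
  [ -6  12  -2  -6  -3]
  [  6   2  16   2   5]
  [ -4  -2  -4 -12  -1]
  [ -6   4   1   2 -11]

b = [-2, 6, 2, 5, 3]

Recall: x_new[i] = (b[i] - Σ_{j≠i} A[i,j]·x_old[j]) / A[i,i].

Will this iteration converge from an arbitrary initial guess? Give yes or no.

A = D + L + U where D = diag(19, 12, 16, -12, -11).
T_J = -D⁻¹(L+U): T[4,3] = -(2)/(-11) = +0.1818; T[4,4] = 0.
  T[0,:] = [+0.0000 +0.2632 -0.3158 -0.2105 -0.1579]
  T[1,:] = [+0.5000 +0.0000 +0.1667 +0.5000 +0.2500]
  T[2,:] = [-0.3750 -0.1250 +0.0000 -0.1250 -0.3125]
  T[3,:] = [-0.3333 -0.1667 -0.3333 +0.0000 -0.0833]
  T[4,:] = [-0.5455 +0.3636 +0.0909 +0.1818 +0.0000]
|roots of det(T-λI)|: 0.8453, 0.4394, 0.4394, 0.3369, 0.3369.
ρ = 0.8453; 0.8453 < 1: convergent.

yes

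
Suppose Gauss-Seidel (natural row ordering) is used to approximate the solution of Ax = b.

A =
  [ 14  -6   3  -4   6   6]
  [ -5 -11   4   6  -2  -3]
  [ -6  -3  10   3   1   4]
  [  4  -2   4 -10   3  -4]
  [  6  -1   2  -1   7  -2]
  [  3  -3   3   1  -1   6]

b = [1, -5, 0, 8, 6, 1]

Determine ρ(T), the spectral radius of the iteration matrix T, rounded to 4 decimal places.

1.2128

A = D + L + U where D = diag(14, -11, 10, -10, 7, 6).
Gauss-Seidel: T = -(D+L)⁻¹U, row 0 first, T[0,2] = -(3)/(14) = -0.2143; later rows by forward substitution.
  T[0,:] = [+0.0000 +0.4286 -0.2143 +0.2857 -0.4286 -0.4286]
  T[1,:] = [+0.0000 -0.1948 +0.4610 +0.4156 +0.0130 -0.0779]
  T[2,:] = [+0.0000 +0.1987 +0.0097 -0.0039 -0.3532 -0.6805]
  T[3,:] = [+0.0000 +0.2899 -0.1740 +0.0296 -0.0153 -0.8281]
  T[4,:] = [+0.0000 -0.4105 +0.2219 -0.1802 +0.4679 +0.7181]
  T[5,:] = [+0.0000 -0.5278 +0.3988 +0.0319 +0.4779 +0.7733]
|λ(T)| sorted: 1.2128, 0.3637, 0.3637, 0.1118, 0.1118, 0.0000.
ρ(T) = max|λ| = 1.2128; 1.2128 > 1 ⇒ diverges.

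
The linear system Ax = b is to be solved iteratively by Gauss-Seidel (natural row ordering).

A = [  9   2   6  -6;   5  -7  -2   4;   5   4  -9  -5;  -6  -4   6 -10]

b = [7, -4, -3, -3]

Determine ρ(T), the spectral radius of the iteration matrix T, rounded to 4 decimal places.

Split A = D + L + U, D = diag(9, -7, -9, -10).
Gauss-Seidel: T = -(D+L)⁻¹U, row 0 first, T[0,1] = -(2)/(9) = -0.2222; later rows by forward substitution.
  T[0,:] = [+0.0000, -0.2222, -0.6667, +0.6667]
  T[1,:] = [+0.0000, -0.1587, -0.7619, +1.0476]
  T[2,:] = [+0.0000, -0.1940, -0.7090, +0.2804]
  T[3,:] = [+0.0000, +0.0804, +0.2794, -0.6508]
|roots of det(T-λI)|: 1.1974, 0.3690, 0.0479, 0.0000.
ρ(T) = max|λ| = 1.1974; 1.1974 > 1, so it fails to converge.

1.1974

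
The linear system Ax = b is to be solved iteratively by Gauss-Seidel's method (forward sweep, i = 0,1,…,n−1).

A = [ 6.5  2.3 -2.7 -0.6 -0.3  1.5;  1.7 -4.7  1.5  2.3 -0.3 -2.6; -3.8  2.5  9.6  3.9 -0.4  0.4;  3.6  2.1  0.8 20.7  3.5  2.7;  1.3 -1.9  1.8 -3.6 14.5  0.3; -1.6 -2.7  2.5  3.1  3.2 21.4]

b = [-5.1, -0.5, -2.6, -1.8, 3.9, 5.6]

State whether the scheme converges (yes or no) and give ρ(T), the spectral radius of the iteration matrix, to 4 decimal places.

Split A = D + L + U, D = diag(6.5, -4.7, 9.6, 20.7, 14.5, 21.4).
T_GS = -(D+L)⁻¹U: row 0 first, T[0,5] = -(1.5)/(6.5) = -0.2308; later rows by forward substitution.
  T[0,:] = [+0.0000, -0.3538, +0.4154, +0.0923, +0.0462, -0.2308]
  T[1,:] = [+0.0000, -0.1280, +0.4694, +0.5227, -0.0471, -0.6367]
  T[2,:] = [+0.0000, -0.1067, +0.0422, -0.5058, +0.0722, +0.0328]
  T[3,:] = [+0.0000, +0.0786, -0.1215, -0.0495, -0.1751, -0.0270]
  T[4,:] = [+0.0000, +0.0477, -0.0111, +0.1107, -0.0628, -0.0942]
  T[5,:] = [+0.0000, -0.0487, +0.1046, +0.1226, +0.0238, -0.0834]
moduli |λ_i(T)| = 0.4025, 0.1162, 0.1162, 0.0609, 0.0363, 0.0000.
ρ(T) = max|λ| = 0.4025; 0.4025 < 1: convergent.

yes, ρ = 0.4025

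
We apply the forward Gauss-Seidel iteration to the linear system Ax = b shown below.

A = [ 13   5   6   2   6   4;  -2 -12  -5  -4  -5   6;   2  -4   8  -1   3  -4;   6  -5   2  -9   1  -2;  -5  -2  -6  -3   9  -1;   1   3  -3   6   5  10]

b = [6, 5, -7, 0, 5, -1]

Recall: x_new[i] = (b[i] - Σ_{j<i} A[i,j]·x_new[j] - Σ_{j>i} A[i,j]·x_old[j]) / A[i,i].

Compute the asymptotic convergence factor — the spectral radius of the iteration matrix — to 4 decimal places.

1.3203

Diagonal D = diag(13, -12, 8, -9, 9, 10); L, U strict lower/upper.
Gauss-Seidel: T = -(D+L)⁻¹U, row 0 first, T[0,3] = -(2)/(13) = -0.1538; later rows by forward substitution.
  T[0,:] = [+0.0000  -0.3846  -0.4615  -0.1538  -0.4615  -0.3077]
  T[1,:] = [+0.0000  +0.0641  -0.3397  -0.3077  -0.3397  +0.5513]
  T[2,:] = [+0.0000  +0.1282  -0.0545  +0.0096  -0.4295  +0.8526]
  T[3,:] = [+0.0000  -0.2635  -0.1311  +0.0705  -0.1033  -0.5442]
  T[4,:] = [+0.0000  -0.2018  -0.4119  -0.1239  -0.6527  +0.4497]
  T[5,:] = [+0.0000  +0.3167  +0.4163  +0.1302  +0.4075  +0.2228]
|λ(T)| sorted: 1.3203, 0.7756, 0.1031, 0.1031, 0.0023, 0.0000.
ρ = 1.3203; 1.3203 > 1: divergent.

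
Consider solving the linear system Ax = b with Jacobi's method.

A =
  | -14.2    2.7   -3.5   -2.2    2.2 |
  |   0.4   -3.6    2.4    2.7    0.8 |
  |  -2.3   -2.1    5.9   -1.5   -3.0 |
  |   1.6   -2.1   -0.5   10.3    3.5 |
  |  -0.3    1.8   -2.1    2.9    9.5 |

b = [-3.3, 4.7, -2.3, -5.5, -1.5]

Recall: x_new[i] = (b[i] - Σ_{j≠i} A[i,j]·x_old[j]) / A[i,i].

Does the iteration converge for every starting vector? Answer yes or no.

Split A = D + L + U, D = diag(-14.2, -3.6, 5.9, 10.3, 9.5).
T_J = -D⁻¹(L+U): T[4,2] = -(-2.1)/(9.5) = +0.2211; T[4,4] = 0.
  T[0,:] = [+0.0000, +0.1901, -0.2465, -0.1549, +0.1549]
  T[1,:] = [+0.1111, +0.0000, +0.6667, +0.7500, +0.2222]
  T[2,:] = [+0.3898, +0.3559, +0.0000, +0.2542, +0.5085]
  T[3,:] = [-0.1553, +0.2039, +0.0485, +0.0000, -0.3398]
  T[4,:] = [+0.0316, -0.1895, +0.2211, -0.3053, +0.0000]
moduli |λ_i(T)| = 0.6087, 0.4881, 0.4853, 0.4320, 0.1738.
spectral radius ρ = 0.6087; 0.6087 < 1: convergent.

yes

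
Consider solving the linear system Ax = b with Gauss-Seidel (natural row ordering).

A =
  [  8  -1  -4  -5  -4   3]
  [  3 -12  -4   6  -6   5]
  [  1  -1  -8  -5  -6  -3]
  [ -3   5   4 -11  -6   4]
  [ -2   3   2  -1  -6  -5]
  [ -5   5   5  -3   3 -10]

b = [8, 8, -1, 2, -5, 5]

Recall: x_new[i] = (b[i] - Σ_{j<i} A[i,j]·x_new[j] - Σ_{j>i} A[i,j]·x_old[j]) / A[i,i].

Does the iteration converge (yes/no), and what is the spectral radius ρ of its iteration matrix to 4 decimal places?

Write A = D+L+U with D = diag(8, -12, -8, -11, -6, -10).
GS T = -(D+L)⁻¹U: row 0 first, T[0,4] = -(-4)/(8) = +0.5000; later rows by forward substitution.
  T[0,:] = [+0.0000 +0.1250 +0.5000 +0.6250 +0.5000 -0.3750]
  T[1,:] = [+0.0000 +0.0312 -0.2083 +0.6562 -0.3750 +0.3229]
  T[2,:] = [+0.0000 +0.0117 +0.0885 -0.6289 -0.6406 -0.4622]
  T[3,:] = [+0.0000 -0.0156 -0.1989 -0.1009 -1.0852 +0.4446]
  T[4,:] = [+0.0000 -0.0195 -0.2082 -0.0730 -0.3868 -0.7751]
  T[5,:] = [+0.0000 -0.0422 -0.3127 -0.2905 -0.5483 -0.2481]
eigenvalue magnitudes: 1.3773, 0.4581, 0.4581, 0.4394, 0.0466, 0.0000.
ρ(T) = max|λ| = 1.3773; 1.3773 > 1, so it fails to converge.

no, ρ = 1.3773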